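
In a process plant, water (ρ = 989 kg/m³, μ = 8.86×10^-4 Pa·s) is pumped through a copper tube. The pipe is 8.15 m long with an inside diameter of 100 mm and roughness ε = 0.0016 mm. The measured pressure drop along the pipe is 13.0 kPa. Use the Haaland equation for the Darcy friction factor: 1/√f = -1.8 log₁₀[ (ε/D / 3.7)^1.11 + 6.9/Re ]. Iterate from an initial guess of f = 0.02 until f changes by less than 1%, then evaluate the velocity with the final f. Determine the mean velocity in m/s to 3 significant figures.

V ≈ 4.98 m/s

Rearranging Darcy-Weisbach: V = √(2·ΔP·D/(f·L·ρ)). With ε/D = 1.6e-06/0.1 = 1.6e-05, iterate starting from f = 0.02:
  f = 0.02 → V = √(2·1.3e+04·0.1/(0.02·8.15·989)) = 4.016 m/s; Re = ρVD/μ = 4.483e+05; f → 0.01349
  f = 0.01349 → V = 4.889 m/s; Re = 5.457e+05; f → 0.01306
  f = 0.01306 → V = 4.97 m/s; Re = 5.548e+05; f → 0.01302
Converged (Δf/f < 1%). With the final f = 0.01302: V = √(2·1.3e+04·0.1/(0.01302·8.15·989)) = 4.977 m/s.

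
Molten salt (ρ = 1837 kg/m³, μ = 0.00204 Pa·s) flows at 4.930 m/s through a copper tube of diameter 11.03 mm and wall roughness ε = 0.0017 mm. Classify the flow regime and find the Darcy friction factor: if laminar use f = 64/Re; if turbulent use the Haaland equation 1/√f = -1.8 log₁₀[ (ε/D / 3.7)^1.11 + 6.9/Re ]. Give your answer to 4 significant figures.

f ≈ 0.02125

Re = ρVD/μ = 1837·4.93·0.01103/0.00204 = 4.897e+04.
Re > 4000 → turbulent. ε/D = 1.7e-06/0.01103 = 0.000154; Haaland: 1/√f = -1.8 log₁₀[1.37e-05 + 0.000141] = 6.859, so f = 0.02125.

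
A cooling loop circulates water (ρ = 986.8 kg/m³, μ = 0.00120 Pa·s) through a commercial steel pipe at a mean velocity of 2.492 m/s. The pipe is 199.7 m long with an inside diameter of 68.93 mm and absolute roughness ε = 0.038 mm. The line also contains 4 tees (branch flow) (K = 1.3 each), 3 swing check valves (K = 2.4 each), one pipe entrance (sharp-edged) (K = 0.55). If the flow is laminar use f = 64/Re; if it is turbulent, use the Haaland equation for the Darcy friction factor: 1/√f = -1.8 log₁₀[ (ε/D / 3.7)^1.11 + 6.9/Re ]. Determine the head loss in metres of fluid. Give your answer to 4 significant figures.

h_f ≈ 21.99 m

Reynolds number Re = ρVD/μ = 986.8 · 2.492 · 0.06893 / 0.0012 = 1.413e+05.
Re > 4000 → turbulent. Relative roughness ε/D = 3.8e-05/0.06893 = 0.000551. Haaland: 1/√f = -1.8 log₁₀[(0.000551/3.7)^1.11 + 6.9/1.413e+05] = -1.8 log₁₀[5.65e-05 + 4.88e-05] = 7.159, so f = 0.01951.
Total minor-loss coefficient ΣK = 4·1.3 + 3·2.4 + 1·0.55 = 12.9.
ΔP = [f·L/D + ΣK]·(ρV²/2) = [0.01951·199.7/0.06893 + 12.9]·(986.8·2.492²/2) = [56.53 + 12.9]·3064 = 2.129e+05 Pa.
Head loss h_f = ΔP/(ρg) = 2.129e+05/(986.8·9.81) = 21.99 m.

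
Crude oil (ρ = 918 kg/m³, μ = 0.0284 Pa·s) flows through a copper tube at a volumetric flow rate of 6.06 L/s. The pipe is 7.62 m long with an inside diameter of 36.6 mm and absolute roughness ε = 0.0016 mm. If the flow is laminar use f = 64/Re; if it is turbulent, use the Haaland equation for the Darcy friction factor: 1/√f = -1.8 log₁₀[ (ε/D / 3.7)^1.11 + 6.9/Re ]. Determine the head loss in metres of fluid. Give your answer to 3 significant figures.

Q = 6.06 L/s = 6.06/1000 = 0.00606 m³/s.
Cross-sectional area A = πD²/4 = π(0.0366)²/4 = 0.001052 m²; mean velocity V = Q/A = 0.00606/0.001052 = 5.76 m/s.
Reynolds number Re = ρVD/μ = 918 · 5.76 · 0.0366 / 0.0284 = 6814.
Re > 4000 → turbulent. Relative roughness ε/D = 1.6e-06/0.0366 = 4.37e-05. Haaland: 1/√f = -1.8 log₁₀[(4.37e-05/3.7)^1.11 + 6.9/6814] = -1.8 log₁₀[3.39e-06 + 0.00101] = 5.388, so f = 0.03445.
Darcy-Weisbach: ΔP = f(L/D)(ρV²/2) = 0.03445·(7.62/0.0366)·(918·5.76²/2) = 0.03445·208.2·1.523e+04 = 1.092e+05 Pa.
Head loss h_f = ΔP/(ρg) = 1.092e+05/(918·9.81) = 12.1 m.

h_f ≈ 12.1 m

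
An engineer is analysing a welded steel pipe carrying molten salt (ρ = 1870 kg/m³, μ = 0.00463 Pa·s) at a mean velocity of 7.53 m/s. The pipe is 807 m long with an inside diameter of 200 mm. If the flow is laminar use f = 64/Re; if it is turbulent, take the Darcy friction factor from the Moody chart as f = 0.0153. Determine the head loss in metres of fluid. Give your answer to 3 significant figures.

h_f ≈ 178 m

Reynolds number Re = ρVD/μ = 1870 · 7.53 · 0.2 / 0.00463 = 6.083e+05.
Re > 4000 → turbulent; use the Moody-chart value f = 0.0153.
Darcy-Weisbach: ΔP = f(L/D)(ρV²/2) = 0.0153·(807/0.2)·(1870·7.53²/2) = 0.0153·4035·5.302e+04 = 3.273e+06 Pa.
Head loss h_f = ΔP/(ρg) = 3.273e+06/(1870·9.81) = 178 m.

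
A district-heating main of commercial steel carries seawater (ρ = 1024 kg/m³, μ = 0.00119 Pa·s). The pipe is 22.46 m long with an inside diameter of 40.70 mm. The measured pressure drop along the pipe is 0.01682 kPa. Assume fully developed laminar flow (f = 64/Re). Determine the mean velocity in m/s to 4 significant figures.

For laminar flow, f = 64/Re with Re = ρVD/μ, so Darcy-Weisbach reduces to ΔP = 32μLV/D². Solving for V: V = ΔP·D²/(32μL) = 16.82·(0.0407)²/(32·0.00119·22.46) = 0.03258 m/s.
Check: Re = ρVD/μ = 1024·0.03258·0.0407/0.00119 = 1141 < 2300, so the laminar assumption holds.

V ≈ 0.03258 m/s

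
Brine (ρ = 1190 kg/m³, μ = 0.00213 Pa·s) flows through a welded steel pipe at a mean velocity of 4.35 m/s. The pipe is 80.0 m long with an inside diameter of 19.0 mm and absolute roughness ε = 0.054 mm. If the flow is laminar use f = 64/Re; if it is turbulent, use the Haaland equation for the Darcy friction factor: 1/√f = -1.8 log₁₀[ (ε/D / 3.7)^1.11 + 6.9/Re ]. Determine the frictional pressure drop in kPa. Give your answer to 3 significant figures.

Reynolds number Re = ρVD/μ = 1190 · 4.35 · 0.019 / 0.00213 = 4.618e+04.
Re > 4000 → turbulent. Relative roughness ε/D = 5.4e-05/0.019 = 0.00284. Haaland: 1/√f = -1.8 log₁₀[(0.00284/3.7)^1.11 + 6.9/4.618e+04] = -1.8 log₁₀[0.000349 + 0.000149] = 5.944, so f = 0.0283.
Darcy-Weisbach: ΔP = f(L/D)(ρV²/2) = 0.0283·(80/0.019)·(1190·4.35²/2) = 0.0283·4211·1.126e+04 = 1.342e+06 Pa.
ΔP = 1.342e+06 Pa = 1340 kPa.

ΔP ≈ 1340 kPa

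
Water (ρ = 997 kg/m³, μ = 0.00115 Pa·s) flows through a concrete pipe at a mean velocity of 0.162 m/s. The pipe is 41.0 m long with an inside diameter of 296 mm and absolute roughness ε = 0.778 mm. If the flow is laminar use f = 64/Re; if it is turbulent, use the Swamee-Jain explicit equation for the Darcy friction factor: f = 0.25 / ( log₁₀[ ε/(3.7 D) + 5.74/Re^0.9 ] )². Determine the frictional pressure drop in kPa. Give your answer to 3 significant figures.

ΔP ≈ 0.0519 kPa

Reynolds number Re = ρVD/μ = 997 · 0.162 · 0.296 / 0.00115 = 4.157e+04.
Re > 4000 → turbulent. Relative roughness ε/D = 0.000778/0.296 = 0.00263. Swamee-Jain: f = 0.25/(log₁₀[0.00263/3.7 + 5.74/4.157e+04^0.9])² = 0.25/(log₁₀[0.00071 + 0.0004])² = 0.25/(-2.955)² = 0.02864.
Darcy-Weisbach: ΔP = f(L/D)(ρV²/2) = 0.02864·(41/0.296)·(997·0.162²/2) = 0.02864·138.5·13.08 = 51.9 Pa.
ΔP = 51.9 Pa = 0.0519 kPa.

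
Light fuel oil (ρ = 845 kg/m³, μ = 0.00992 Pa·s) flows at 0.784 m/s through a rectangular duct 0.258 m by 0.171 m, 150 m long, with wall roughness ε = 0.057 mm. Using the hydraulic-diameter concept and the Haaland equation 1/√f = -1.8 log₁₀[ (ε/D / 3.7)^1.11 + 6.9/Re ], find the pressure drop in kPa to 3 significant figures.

ΔP ≈ 5.44 kPa

Hydraulic diameter D_h = 4A/P = 4·(0.258·0.171)/(2·(0.258+0.171)) = 0.1765/0.858 = 0.2057 m.
Re = ρVD_h/μ = 845·0.784·0.2057/0.00992 = 1.374e+04.
ε/D_h = 5.7e-05/0.2057 = 0.000277; Haaland gives 1/√f = -1.8 log₁₀[2.63e-05+0.000502] = 5.898, so f = 0.02874.
ΔP = f(L/D_h)(ρV²/2) = 0.02874·150/0.2057·259.7 = 5444 Pa.
ΔP = 5.44 kPa.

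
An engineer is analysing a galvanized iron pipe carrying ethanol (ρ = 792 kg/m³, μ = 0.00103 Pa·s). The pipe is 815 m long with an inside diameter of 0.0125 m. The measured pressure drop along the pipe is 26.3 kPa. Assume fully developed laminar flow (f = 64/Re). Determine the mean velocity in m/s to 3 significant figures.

For laminar flow, f = 64/Re with Re = ρVD/μ, so Darcy-Weisbach reduces to ΔP = 32μLV/D². Solving for V: V = ΔP·D²/(32μL) = 2.63e+04·(0.0125)²/(32·0.00103·815) = 0.153 m/s.
Check: Re = ρVD/μ = 792·0.153·0.0125/0.00103 = 1470 < 2300, so the laminar assumption holds.

V ≈ 0.153 m/s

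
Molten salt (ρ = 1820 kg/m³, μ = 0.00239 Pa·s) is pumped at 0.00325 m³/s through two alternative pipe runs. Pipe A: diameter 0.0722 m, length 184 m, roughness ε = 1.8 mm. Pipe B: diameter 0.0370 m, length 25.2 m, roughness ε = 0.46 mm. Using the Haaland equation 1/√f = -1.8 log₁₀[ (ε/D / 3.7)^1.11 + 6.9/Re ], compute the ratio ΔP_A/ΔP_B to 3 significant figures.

ΔP_A/ΔP_B ≈ 0.335

Pipe A: V = Q/A = 0.00325/0.004094 = 0.7938 m/s; Re = 4.364e+04; ε/D = 0.0249; Haaland → f = 0.0539; ΔP_A = f(L/D)(ρV²/2) = 7.876e+04 Pa.
Pipe B: V = Q/A = 0.00325/0.001075 = 3.023 m/s; Re = 8.517e+04; ε/D = 0.0124; Haaland → f = 0.04152; ΔP_B = f(L/D)(ρV²/2) = 2.351e+05 Pa.
ΔP_A/ΔP_B = 7.876e+04/2.351e+05 = 0.335.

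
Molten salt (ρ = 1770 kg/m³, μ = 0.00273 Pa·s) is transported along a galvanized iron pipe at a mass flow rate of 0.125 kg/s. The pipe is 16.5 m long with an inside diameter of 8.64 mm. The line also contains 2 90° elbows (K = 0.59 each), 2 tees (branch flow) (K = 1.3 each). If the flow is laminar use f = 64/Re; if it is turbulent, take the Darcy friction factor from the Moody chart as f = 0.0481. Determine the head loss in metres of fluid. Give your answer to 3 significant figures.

h_f ≈ 7.07 m

A = πD²/4 = π(0.00864)²/4 = 5.863e-05 m²; mean velocity V = ṁ/(ρA) = 0.125/(1770 · 5.863e-05) = 1.205 m/s.
Reynolds number Re = ρVD/μ = 1770 · 1.205 · 0.00864 / 0.00273 = 6748.
Re > 4000 → turbulent; use the Moody-chart value f = 0.0481.
Total minor-loss coefficient ΣK = 2·0.59 + 2·1.3 = 3.78.
ΔP = [f·L/D + ΣK]·(ρV²/2) = [0.0481·16.5/0.00864 + 3.78]·(1770·1.205²/2) = [91.86 + 3.78]·1284 = 1.228e+05 Pa.
Head loss h_f = ΔP/(ρg) = 1.228e+05/(1770·9.81) = 7.07 m.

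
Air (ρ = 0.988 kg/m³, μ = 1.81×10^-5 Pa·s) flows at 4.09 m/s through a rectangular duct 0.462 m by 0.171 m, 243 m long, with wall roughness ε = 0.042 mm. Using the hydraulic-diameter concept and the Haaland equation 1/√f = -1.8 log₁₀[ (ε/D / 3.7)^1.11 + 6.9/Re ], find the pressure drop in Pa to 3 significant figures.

Hydraulic diameter D_h = 4A/P = 4·(0.462·0.171)/(2·(0.462+0.171)) = 0.316/1.266 = 0.2496 m.
Re = ρVD_h/μ = 0.988·4.09·0.2496/1.81e-05 = 5.573e+04.
ε/D_h = 4.2e-05/0.2496 = 0.000168; Haaland gives 1/√f = -1.8 log₁₀[1.51e-05+0.000124] = 6.943, so f = 0.02075.
ΔP = f(L/D_h)(ρV²/2) = 0.02075·243/0.2496·8.264 = 166.9 Pa.

ΔP ≈ 167 Pa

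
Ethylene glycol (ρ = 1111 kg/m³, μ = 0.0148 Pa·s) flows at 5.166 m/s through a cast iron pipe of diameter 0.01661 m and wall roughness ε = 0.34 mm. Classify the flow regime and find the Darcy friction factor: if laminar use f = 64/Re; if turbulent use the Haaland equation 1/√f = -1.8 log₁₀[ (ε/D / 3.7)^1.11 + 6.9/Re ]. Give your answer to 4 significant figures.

Re = ρVD/μ = 1111·5.166·0.01661/0.0148 = 6441.
Re > 4000 → turbulent. ε/D = 0.00034/0.01661 = 0.0205; Haaland: 1/√f = -1.8 log₁₀[0.00312 + 0.00107] = 4.279, so f = 0.05461.

f ≈ 0.05461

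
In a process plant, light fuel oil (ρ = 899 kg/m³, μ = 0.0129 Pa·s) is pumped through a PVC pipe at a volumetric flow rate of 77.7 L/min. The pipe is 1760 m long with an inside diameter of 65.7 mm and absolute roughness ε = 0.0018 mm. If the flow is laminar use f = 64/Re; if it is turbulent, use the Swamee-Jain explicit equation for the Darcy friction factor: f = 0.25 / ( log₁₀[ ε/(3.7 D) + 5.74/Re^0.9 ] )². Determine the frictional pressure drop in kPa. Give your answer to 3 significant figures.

ΔP ≈ 64.3 kPa

Q = 77.7 L/min = 77.7/60000 = 0.001295 m³/s.
Cross-sectional area A = πD²/4 = π(0.0657)²/4 = 0.00339 m²; mean velocity V = Q/A = 0.001295/0.00339 = 0.382 m/s.
Reynolds number Re = ρVD/μ = 899 · 0.382 · 0.0657 / 0.0129 = 1749.
Re < 2300 → laminar flow, so f = 64/Re = 64/1749 = 0.03659 (the turbulent correlation is not needed).
Darcy-Weisbach: ΔP = f(L/D)(ρV²/2) = 0.03659·(1760/0.0657)·(899·0.382²/2) = 0.03659·2.679e+04·65.59 = 6.429e+04 Pa.
ΔP = 6.429e+04 Pa = 64.3 kPa.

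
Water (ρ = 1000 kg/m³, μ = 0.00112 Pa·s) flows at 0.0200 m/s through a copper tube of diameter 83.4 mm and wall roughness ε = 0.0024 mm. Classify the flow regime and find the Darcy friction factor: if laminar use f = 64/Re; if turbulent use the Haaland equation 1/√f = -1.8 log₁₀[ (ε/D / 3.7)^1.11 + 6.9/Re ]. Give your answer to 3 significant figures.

Re = ρVD/μ = 1000·0.02·0.0834/0.00112 = 1489.
Re < 2300 → laminar, so f = 64/Re = 0.04297 (roughness is irrelevant in laminar flow).

f ≈ 0.0430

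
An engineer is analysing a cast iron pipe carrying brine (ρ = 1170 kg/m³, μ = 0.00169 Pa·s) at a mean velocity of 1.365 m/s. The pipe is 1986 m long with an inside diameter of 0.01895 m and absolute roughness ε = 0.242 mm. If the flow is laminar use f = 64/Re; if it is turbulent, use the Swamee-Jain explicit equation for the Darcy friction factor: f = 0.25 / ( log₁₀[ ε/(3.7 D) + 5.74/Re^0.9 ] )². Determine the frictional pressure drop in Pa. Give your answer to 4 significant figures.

Reynolds number Re = ρVD/μ = 1170 · 1.365 · 0.01895 / 0.00169 = 1.791e+04.
Re > 4000 → turbulent. Relative roughness ε/D = 0.000242/0.01895 = 0.0128. Swamee-Jain: f = 0.25/(log₁₀[0.0128/3.7 + 5.74/1.791e+04^0.9])² = 0.25/(log₁₀[0.00345 + 0.000853])² = 0.25/(-2.366)² = 0.04466.
Darcy-Weisbach: ΔP = f(L/D)(ρV²/2) = 0.04466·(1986/0.01895)·(1170·1.365²/2) = 0.04466·1.048e+05·1090 = 5.101e+06 Pa.

ΔP ≈ 5101000 Pa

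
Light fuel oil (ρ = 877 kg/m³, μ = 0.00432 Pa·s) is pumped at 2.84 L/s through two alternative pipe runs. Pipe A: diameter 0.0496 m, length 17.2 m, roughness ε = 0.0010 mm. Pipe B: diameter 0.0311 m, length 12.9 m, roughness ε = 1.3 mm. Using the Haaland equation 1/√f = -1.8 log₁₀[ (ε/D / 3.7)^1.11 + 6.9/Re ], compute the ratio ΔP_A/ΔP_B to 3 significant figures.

Pipe A: V = Q/A = 0.00284/0.001932 = 1.47 m/s; Re = 1.48e+04; ε/D = 2.02e-05; Haaland → f = 0.02783; ΔP_A = f(L/D)(ρV²/2) = 9143 Pa.
Pipe B: V = Q/A = 0.00284/0.0007596 = 3.739 m/s; Re = 2.36e+04; ε/D = 0.0418; Haaland → f = 0.0672; ΔP_B = f(L/D)(ρV²/2) = 1.708e+05 Pa.
ΔP_A/ΔP_B = 9143/1.708e+05 = 0.0535.

ΔP_A/ΔP_B ≈ 0.0535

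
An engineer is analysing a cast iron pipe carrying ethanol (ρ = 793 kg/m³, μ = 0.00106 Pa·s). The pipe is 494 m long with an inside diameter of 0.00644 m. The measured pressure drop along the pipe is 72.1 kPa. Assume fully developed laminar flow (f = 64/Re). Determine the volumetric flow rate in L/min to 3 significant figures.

For laminar flow, f = 64/Re with Re = ρVD/μ, so Darcy-Weisbach reduces to ΔP = 32μLV/D². Solving for V: V = ΔP·D²/(32μL) = 7.21e+04·(0.00644)²/(32·0.00106·494) = 0.1785 m/s.
Check: Re = ρVD/μ = 793·0.1785·0.00644/0.00106 = 859.8 < 2300, so the laminar assumption holds.
Q = V·A = 0.1785·(π/4·0.00644²) = 5.813e-06 m³/s = 0.349 L/min.

Q ≈ 0.349 L/min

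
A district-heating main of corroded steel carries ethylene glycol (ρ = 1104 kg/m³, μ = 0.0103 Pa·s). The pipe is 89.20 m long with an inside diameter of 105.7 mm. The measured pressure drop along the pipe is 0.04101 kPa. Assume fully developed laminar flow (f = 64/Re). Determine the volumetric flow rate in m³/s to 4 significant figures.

Q ≈ 1.368×10^-4 m³/s

For laminar flow, f = 64/Re with Re = ρVD/μ, so Darcy-Weisbach reduces to ΔP = 32μLV/D². Solving for V: V = ΔP·D²/(32μL) = 41.01·(0.1057)²/(32·0.0103·89.2) = 0.01558 m/s.
Check: Re = ρVD/μ = 1104·0.01558·0.1057/0.0103 = 176.6 < 2300, so the laminar assumption holds.
Q = V·A = 0.01558·(π/4·0.1057²) = 0.0001368 m³/s = 1.368×10^-4 m³/s.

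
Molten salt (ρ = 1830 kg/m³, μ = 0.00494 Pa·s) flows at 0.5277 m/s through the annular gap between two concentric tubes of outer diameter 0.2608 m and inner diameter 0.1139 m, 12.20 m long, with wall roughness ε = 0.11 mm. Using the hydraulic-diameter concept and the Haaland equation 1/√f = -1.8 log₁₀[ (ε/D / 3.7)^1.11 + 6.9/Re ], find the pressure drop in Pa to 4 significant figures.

Hydraulic diameter D_h = 4A/P = D_o - D_i = 0.2608 - 0.1139 = 0.1469 m.
Re = ρVD_h/μ = 1830·0.5277·0.1469/0.00494 = 2.872e+04.
ε/D_h = 0.00011/0.1469 = 0.000749; Haaland gives 1/√f = -1.8 log₁₀[7.94e-05+0.00024] = 6.292, so f = 0.02526.
ΔP = f(L/D_h)(ρV²/2) = 0.02526·12.2/0.1469·254.8 = 534.6 Pa.

ΔP ≈ 534.6 Pa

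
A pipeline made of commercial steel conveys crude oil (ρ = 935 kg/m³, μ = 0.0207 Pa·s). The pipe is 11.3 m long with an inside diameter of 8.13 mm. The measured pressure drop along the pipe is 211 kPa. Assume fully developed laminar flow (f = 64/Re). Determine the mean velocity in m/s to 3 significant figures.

For laminar flow, f = 64/Re with Re = ρVD/μ, so Darcy-Weisbach reduces to ΔP = 32μLV/D². Solving for V: V = ΔP·D²/(32μL) = 2.11e+05·(0.00813)²/(32·0.0207·11.3) = 1.863 m/s.
Check: Re = ρVD/μ = 935·1.863·0.00813/0.0207 = 684.2 < 2300, so the laminar assumption holds.

V ≈ 1.86 m/s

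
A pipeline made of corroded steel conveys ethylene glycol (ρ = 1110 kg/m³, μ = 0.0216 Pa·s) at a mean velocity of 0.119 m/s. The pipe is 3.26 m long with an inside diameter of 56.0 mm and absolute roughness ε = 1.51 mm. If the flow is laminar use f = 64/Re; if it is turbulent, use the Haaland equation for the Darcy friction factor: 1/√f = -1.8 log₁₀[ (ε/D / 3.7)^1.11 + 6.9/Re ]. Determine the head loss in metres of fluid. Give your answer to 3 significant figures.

h_f ≈ 0.00785 m

Reynolds number Re = ρVD/μ = 1110 · 0.119 · 0.056 / 0.0216 = 342.5.
Re < 2300 → laminar flow, so f = 64/Re = 64/342.5 = 0.1869 (the turbulent correlation is not needed).
Darcy-Weisbach: ΔP = f(L/D)(ρV²/2) = 0.1869·(3.26/0.056)·(1110·0.119²/2) = 0.1869·58.21·7.859 = 85.51 Pa.
Head loss h_f = ΔP/(ρg) = 85.51/(1110·9.81) = 0.00785 m.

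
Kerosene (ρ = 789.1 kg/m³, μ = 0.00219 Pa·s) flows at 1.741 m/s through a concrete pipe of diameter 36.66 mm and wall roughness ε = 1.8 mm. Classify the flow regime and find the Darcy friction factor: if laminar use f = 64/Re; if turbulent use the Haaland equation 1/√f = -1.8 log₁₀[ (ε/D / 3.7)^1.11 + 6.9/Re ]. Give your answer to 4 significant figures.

f ≈ 0.07216

Re = ρVD/μ = 789.1·1.741·0.03666/0.00219 = 2.3e+04.
Re > 4000 → turbulent. ε/D = 0.0018/0.03666 = 0.0491; Haaland: 1/√f = -1.8 log₁₀[0.00825 + 0.0003] = 3.723, so f = 0.07216.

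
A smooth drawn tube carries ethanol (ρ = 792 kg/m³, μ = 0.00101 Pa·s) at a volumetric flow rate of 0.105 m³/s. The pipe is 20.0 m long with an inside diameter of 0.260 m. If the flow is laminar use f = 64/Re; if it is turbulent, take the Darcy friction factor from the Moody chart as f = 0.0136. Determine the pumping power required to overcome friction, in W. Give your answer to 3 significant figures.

P ≈ 170 W

Cross-sectional area A = πD²/4 = π(0.26)²/4 = 0.05309 m²; mean velocity V = Q/A = 0.105/0.05309 = 1.978 m/s.
Reynolds number Re = ρVD/μ = 792 · 1.978 · 0.26 / 0.00101 = 4.032e+05.
Re > 4000 → turbulent; use the Moody-chart value f = 0.0136.
Darcy-Weisbach: ΔP = f(L/D)(ρV²/2) = 0.0136·(20/0.26)·(792·1.978²/2) = 0.0136·76.92·1549 = 1620 Pa.
Pumping power P = QΔP = 0.105·1620 = 170.1 W = 170 W.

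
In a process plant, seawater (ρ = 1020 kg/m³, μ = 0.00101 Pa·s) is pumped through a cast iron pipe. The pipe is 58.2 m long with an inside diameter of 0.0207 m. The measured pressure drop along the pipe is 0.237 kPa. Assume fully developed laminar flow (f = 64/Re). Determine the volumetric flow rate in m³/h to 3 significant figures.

Q ≈ 0.0654 m³/h

For laminar flow, f = 64/Re with Re = ρVD/μ, so Darcy-Weisbach reduces to ΔP = 32μLV/D². Solving for V: V = ΔP·D²/(32μL) = 237·(0.0207)²/(32·0.00101·58.2) = 0.05399 m/s.
Check: Re = ρVD/μ = 1020·0.05399·0.0207/0.00101 = 1129 < 2300, so the laminar assumption holds.
Q = V·A = 0.05399·(π/4·0.0207²) = 1.817e-05 m³/s = 0.0654 m³/h.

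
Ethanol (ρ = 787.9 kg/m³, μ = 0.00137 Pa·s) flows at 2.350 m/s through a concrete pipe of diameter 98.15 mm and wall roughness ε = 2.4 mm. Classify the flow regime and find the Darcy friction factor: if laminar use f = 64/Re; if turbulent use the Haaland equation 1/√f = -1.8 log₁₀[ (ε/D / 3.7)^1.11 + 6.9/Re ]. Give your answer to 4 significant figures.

Re = ρVD/μ = 787.9·2.35·0.09815/0.00137 = 1.327e+05.
Re > 4000 → turbulent. ε/D = 0.0024/0.09815 = 0.0245; Haaland: 1/√f = -1.8 log₁₀[0.0038 + 5.2e-05] = 4.345, so f = 0.05297.

f ≈ 0.05297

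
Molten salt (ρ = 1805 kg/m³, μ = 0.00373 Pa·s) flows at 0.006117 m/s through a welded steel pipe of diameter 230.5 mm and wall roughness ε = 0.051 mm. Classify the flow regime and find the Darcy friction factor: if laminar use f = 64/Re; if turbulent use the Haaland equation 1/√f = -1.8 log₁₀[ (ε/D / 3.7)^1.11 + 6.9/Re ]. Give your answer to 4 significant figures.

f ≈ 0.09380

Re = ρVD/μ = 1805·0.006117·0.2305/0.00373 = 682.3.
Re < 2300 → laminar, so f = 64/Re = 0.0938 (roughness is irrelevant in laminar flow).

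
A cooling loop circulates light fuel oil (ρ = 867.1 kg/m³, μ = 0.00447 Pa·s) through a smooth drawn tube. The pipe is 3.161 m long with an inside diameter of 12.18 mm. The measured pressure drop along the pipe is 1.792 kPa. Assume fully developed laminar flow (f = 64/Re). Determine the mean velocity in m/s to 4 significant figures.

V ≈ 0.5880 m/s

For laminar flow, f = 64/Re with Re = ρVD/μ, so Darcy-Weisbach reduces to ΔP = 32μLV/D². Solving for V: V = ΔP·D²/(32μL) = 1792·(0.01218)²/(32·0.00447·3.161) = 0.588 m/s.
Check: Re = ρVD/μ = 867.1·0.588·0.01218/0.00447 = 1389 < 2300, so the laminar assumption holds.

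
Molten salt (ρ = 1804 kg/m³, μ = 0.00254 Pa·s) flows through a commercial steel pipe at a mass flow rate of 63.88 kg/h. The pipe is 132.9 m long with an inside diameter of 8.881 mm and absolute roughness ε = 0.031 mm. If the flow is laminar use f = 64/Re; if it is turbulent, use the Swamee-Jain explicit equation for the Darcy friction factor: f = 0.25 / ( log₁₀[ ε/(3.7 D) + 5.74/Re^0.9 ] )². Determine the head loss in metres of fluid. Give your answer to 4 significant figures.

ṁ = 63.88 kg/h = 63.88/3600 = 0.01774 kg/s.
A = πD²/4 = π(0.008881)²/4 = 6.195e-05 m²; mean velocity V = ṁ/(ρA) = 0.01774/(1804 · 6.195e-05) = 0.1588 m/s.
Reynolds number Re = ρVD/μ = 1804 · 0.1588 · 0.008881 / 0.00254 = 1002.
Re < 2300 → laminar flow, so f = 64/Re = 64/1002 = 0.0639 (the turbulent correlation is not needed).
Darcy-Weisbach: ΔP = f(L/D)(ρV²/2) = 0.0639·(132.9/0.008881)·(1804·0.1588²/2) = 0.0639·1.496e+04·22.74 = 2.175e+04 Pa.
Head loss h_f = ΔP/(ρg) = 2.175e+04/(1804·9.81) = 1.229 m.

h_f ≈ 1.229 m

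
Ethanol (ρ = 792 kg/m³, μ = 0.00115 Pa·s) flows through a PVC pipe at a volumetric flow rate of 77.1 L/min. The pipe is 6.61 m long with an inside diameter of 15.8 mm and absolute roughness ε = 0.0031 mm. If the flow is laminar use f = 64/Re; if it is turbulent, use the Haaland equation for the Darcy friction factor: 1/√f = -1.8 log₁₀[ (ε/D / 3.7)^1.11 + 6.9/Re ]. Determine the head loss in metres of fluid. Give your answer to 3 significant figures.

Q = 77.1 L/min = 77.1/60000 = 0.001285 m³/s.
Cross-sectional area A = πD²/4 = π(0.0158)²/4 = 0.0001961 m²; mean velocity V = Q/A = 0.001285/0.0001961 = 6.554 m/s.
Reynolds number Re = ρVD/μ = 792 · 6.554 · 0.0158 / 0.00115 = 7.132e+04.
Re > 4000 → turbulent. Relative roughness ε/D = 3.1e-06/0.0158 = 0.000196. Haaland: 1/√f = -1.8 log₁₀[(0.000196/3.7)^1.11 + 6.9/7.132e+04] = -1.8 log₁₀[1.8e-05 + 9.68e-05] = 7.093, so f = 0.01988.
Darcy-Weisbach: ΔP = f(L/D)(ρV²/2) = 0.01988·(6.61/0.0158)·(792·6.554²/2) = 0.01988·418.4·1.701e+04 = 1.415e+05 Pa.
Head loss h_f = ΔP/(ρg) = 1.415e+05/(792·9.81) = 18.2 m.

h_f ≈ 18.2 m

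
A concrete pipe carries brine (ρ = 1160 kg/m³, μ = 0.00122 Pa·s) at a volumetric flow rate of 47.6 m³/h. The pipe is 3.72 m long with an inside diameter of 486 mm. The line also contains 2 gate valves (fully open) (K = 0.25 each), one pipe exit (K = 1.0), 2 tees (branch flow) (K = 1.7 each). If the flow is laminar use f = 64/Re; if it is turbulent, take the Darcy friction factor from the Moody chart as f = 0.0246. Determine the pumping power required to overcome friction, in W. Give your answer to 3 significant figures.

P ≈ 0.198 W

Q = 47.6 m³/h = 47.6/3600 = 0.01322 m³/s.
Cross-sectional area A = πD²/4 = π(0.486)²/4 = 0.1855 m²; mean velocity V = Q/A = 0.01322/0.1855 = 0.07128 m/s.
Reynolds number Re = ρVD/μ = 1160 · 0.07128 · 0.486 / 0.00122 = 3.294e+04.
Re > 4000 → turbulent; use the Moody-chart value f = 0.0246.
Total minor-loss coefficient ΣK = 2·0.25 + 1·1 + 2·1.7 = 4.9.
ΔP = [f·L/D + ΣK]·(ρV²/2) = [0.0246·3.72/0.486 + 4.9]·(1160·0.07128²/2) = [0.1883 + 4.9]·2.947 = 14.99 Pa.
Pumping power P = QΔP = 0.01322·14.99 = 0.1982 W = 0.198 W.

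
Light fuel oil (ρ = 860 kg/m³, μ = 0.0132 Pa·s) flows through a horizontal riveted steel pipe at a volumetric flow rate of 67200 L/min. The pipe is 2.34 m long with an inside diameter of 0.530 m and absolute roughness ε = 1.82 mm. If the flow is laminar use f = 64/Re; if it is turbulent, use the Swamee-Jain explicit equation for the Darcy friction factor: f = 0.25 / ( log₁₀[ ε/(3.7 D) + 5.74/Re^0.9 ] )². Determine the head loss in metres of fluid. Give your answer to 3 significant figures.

Q = 67200 L/min = 67200/60000 = 1.12 m³/s.
Cross-sectional area A = πD²/4 = π(0.53)²/4 = 0.2206 m²; mean velocity V = Q/A = 1.12/0.2206 = 5.077 m/s.
Reynolds number Re = ρVD/μ = 860 · 5.077 · 0.53 / 0.0132 = 1.753e+05.
Re > 4000 → turbulent. Relative roughness ε/D = 0.00182/0.53 = 0.00343. Swamee-Jain: f = 0.25/(log₁₀[0.00343/3.7 + 5.74/1.753e+05^0.9])² = 0.25/(log₁₀[0.000928 + 0.00011])² = 0.25/(-2.984)² = 0.02808.
Darcy-Weisbach: ΔP = f(L/D)(ρV²/2) = 0.02808·(2.34/0.53)·(860·5.077²/2) = 0.02808·4.415·1.108e+04 = 1374 Pa.
Head loss h_f = ΔP/(ρg) = 1374/(860·9.81) = 0.163 m.

h_f ≈ 0.163 m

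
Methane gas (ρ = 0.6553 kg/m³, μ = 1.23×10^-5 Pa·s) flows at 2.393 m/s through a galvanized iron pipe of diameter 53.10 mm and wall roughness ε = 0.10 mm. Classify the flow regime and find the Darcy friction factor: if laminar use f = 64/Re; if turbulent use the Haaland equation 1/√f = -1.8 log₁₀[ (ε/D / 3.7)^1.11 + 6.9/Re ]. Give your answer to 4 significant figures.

Re = ρVD/μ = 0.6553·2.393·0.0531/1.23e-05 = 6770.
Re > 4000 → turbulent. ε/D = 0.0001/0.0531 = 0.00188; Haaland: 1/√f = -1.8 log₁₀[0.000221 + 0.00102] = 5.232, so f = 0.03654.

f ≈ 0.03654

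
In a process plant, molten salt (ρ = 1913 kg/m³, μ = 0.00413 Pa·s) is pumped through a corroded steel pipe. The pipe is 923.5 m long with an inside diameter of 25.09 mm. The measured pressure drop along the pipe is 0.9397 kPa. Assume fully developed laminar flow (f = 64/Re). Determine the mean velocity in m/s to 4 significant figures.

V ≈ 0.004847 m/s

For laminar flow, f = 64/Re with Re = ρVD/μ, so Darcy-Weisbach reduces to ΔP = 32μLV/D². Solving for V: V = ΔP·D²/(32μL) = 939.7·(0.02509)²/(32·0.00413·923.5) = 0.004847 m/s.
Check: Re = ρVD/μ = 1913·0.004847·0.02509/0.00413 = 56.33 < 2300, so the laminar assumption holds.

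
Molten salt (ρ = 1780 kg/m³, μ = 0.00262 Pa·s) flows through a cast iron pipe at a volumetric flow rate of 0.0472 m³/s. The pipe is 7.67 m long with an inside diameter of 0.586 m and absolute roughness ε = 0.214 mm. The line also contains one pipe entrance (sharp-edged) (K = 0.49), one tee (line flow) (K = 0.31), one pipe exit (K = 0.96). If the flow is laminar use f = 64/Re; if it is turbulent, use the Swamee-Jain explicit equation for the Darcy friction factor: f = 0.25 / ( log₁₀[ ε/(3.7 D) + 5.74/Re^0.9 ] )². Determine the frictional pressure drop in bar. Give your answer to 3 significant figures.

ΔP ≈ 5.54×10^-4 bar

Cross-sectional area A = πD²/4 = π(0.586)²/4 = 0.2697 m²; mean velocity V = Q/A = 0.0472/0.2697 = 0.175 m/s.
Reynolds number Re = ρVD/μ = 1780 · 0.175 · 0.586 / 0.00262 = 6.967e+04.
Re > 4000 → turbulent. Relative roughness ε/D = 0.000214/0.586 = 0.000365. Swamee-Jain: f = 0.25/(log₁₀[0.000365/3.7 + 5.74/6.967e+04^0.9])² = 0.25/(log₁₀[9.87e-05 + 0.000251])² = 0.25/(-3.456)² = 0.02093.
Total minor-loss coefficient ΣK = 1·0.49 + 1·0.31 + 1·0.96 = 1.76.
ΔP = [f·L/D + ΣK]·(ρV²/2) = [0.02093·7.67/0.586 + 1.76]·(1780·0.175²/2) = [0.274 + 1.76]·27.26 = 55.44 Pa.
ΔP = 55.44 Pa = 5.54×10^-4 bar.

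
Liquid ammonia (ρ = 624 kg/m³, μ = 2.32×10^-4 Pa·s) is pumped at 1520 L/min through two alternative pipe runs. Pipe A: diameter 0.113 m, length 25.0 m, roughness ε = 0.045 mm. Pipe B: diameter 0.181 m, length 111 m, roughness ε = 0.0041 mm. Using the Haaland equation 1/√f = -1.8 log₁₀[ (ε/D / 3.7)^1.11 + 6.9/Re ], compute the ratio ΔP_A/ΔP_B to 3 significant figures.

Pipe A: V = Q/A = 0.02533/0.01003 = 2.526 m/s; Re = 7.678e+05; ε/D = 0.000398; Haaland → f = 0.01657; ΔP_A = f(L/D)(ρV²/2) = 7300 Pa.
Pipe B: V = Q/A = 0.02533/0.02573 = 0.9846 m/s; Re = 4.793e+05; ε/D = 2.27e-05; Haaland → f = 0.01342; ΔP_B = f(L/D)(ρV²/2) = 2490 Pa.
ΔP_A/ΔP_B = 7300/2490 = 2.93.

ΔP_A/ΔP_B ≈ 2.93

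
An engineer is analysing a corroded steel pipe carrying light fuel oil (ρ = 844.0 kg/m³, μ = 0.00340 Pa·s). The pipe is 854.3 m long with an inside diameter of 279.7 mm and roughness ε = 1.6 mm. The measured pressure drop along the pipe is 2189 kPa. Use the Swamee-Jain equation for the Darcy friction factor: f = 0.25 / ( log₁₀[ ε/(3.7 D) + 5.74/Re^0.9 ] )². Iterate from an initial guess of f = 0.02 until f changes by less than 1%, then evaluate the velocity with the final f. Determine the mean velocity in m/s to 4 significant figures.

Rearranging Darcy-Weisbach: V = √(2·ΔP·D/(f·L·ρ)). With ε/D = 0.0016/0.2797 = 0.00572, iterate starting from f = 0.02:
  f = 0.02 → V = √(2·2.189e+06·0.2797/(0.02·854.3·844)) = 9.215 m/s; Re = ρVD/μ = 6.398e+05; f → 0.03186
  f = 0.03186 → V = 7.301 m/s; Re = 5.069e+05; f → 0.03191
Converged (Δf/f < 1%). With the final f = 0.03191: V = √(2·2.189e+06·0.2797/(0.03191·854.3·844)) = 7.296 m/s.

V ≈ 7.296 m/s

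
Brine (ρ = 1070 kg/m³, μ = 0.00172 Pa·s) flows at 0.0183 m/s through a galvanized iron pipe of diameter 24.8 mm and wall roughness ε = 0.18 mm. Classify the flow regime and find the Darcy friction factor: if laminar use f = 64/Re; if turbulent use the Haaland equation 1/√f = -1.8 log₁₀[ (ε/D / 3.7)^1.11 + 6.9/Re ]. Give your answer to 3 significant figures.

Re = ρVD/μ = 1070·0.0183·0.0248/0.00172 = 282.3.
Re < 2300 → laminar, so f = 64/Re = 0.2267 (roughness is irrelevant in laminar flow).

f ≈ 0.227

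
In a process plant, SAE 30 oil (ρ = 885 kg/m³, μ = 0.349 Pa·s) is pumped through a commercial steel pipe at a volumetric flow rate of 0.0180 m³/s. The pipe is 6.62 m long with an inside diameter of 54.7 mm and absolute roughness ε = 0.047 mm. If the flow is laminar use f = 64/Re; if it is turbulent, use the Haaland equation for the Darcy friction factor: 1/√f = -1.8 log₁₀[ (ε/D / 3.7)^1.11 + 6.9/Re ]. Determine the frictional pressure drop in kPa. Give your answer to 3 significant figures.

ΔP ≈ 189 kPa

Cross-sectional area A = πD²/4 = π(0.0547)²/4 = 0.00235 m²; mean velocity V = Q/A = 0.018/0.00235 = 7.66 m/s.
Reynolds number Re = ρVD/μ = 885 · 7.66 · 0.0547 / 0.349 = 1062.
Re < 2300 → laminar flow, so f = 64/Re = 64/1062 = 0.06024 (the turbulent correlation is not needed).
Darcy-Weisbach: ΔP = f(L/D)(ρV²/2) = 0.06024·(6.62/0.0547)·(885·7.66²/2) = 0.06024·121·2.596e+04 = 1.893e+05 Pa.
ΔP = 1.893e+05 Pa = 189 kPa.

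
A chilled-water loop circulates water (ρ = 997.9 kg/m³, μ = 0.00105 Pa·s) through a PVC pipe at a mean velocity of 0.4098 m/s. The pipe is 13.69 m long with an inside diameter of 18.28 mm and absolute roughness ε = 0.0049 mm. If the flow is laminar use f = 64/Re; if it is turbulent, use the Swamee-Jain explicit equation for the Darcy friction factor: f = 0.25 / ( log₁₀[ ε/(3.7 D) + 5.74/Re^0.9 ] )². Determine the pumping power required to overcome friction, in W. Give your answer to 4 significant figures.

Reynolds number Re = ρVD/μ = 997.9 · 0.4098 · 0.01828 / 0.00105 = 7119.
Re > 4000 → turbulent. Relative roughness ε/D = 4.9e-06/0.01828 = 0.000268. Swamee-Jain: f = 0.25/(log₁₀[0.000268/3.7 + 5.74/7119^0.9])² = 0.25/(log₁₀[7.24e-05 + 0.00196])² = 0.25/(-2.693)² = 0.03448.
Darcy-Weisbach: ΔP = f(L/D)(ρV²/2) = 0.03448·(13.69/0.01828)·(997.9·0.4098²/2) = 0.03448·748.9·83.79 = 2164 Pa.
Q = V·A = 0.4098·0.0002624 = 0.0001076 m³/s.
Pumping power P = QΔP = 0.0001076·2164 = 0.23274 W = 0.2327 W.

P ≈ 0.2327 W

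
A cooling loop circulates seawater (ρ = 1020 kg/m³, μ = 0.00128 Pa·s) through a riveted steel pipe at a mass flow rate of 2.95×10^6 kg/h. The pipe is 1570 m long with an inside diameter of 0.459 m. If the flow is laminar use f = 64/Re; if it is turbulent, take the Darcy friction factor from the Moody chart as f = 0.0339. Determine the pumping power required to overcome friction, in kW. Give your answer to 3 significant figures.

ṁ = 2.95×10^6 kg/h = 2.95×10^6/3600 = 819.4 kg/s.
A = πD²/4 = π(0.459)²/4 = 0.1655 m²; mean velocity V = ṁ/(ρA) = 819.4/(1020 · 0.1655) = 4.855 m/s.
Reynolds number Re = ρVD/μ = 1020 · 4.855 · 0.459 / 0.00128 = 1.776e+06.
Re > 4000 → turbulent; use the Moody-chart value f = 0.0339.
Darcy-Weisbach: ΔP = f(L/D)(ρV²/2) = 0.0339·(1570/0.459)·(1020·4.855²/2) = 0.0339·3420·1.202e+04 = 1.394e+06 Pa.
Q = ṁ/ρ = 819.4/1020 = 0.8034 m³/s.
Pumping power P = QΔP = 0.8034·1.394e+06 = 1120000 W = 1120 kW.

P ≈ 1120 kW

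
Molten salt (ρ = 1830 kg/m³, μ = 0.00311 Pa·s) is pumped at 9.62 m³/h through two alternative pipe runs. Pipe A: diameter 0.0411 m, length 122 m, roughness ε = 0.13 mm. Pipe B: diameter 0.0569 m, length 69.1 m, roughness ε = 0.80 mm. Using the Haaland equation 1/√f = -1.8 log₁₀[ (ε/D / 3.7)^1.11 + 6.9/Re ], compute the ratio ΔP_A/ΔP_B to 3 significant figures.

Pipe A: V = Q/A = 0.002672/0.001327 = 2.014 m/s; Re = 4.871e+04; ε/D = 0.00316; Haaland → f = 0.02883; ΔP_A = f(L/D)(ρV²/2) = 3.177e+05 Pa.
Pipe B: V = Q/A = 0.002672/0.002543 = 1.051 m/s; Re = 3.519e+04; ε/D = 0.0141; Haaland → f = 0.04405; ΔP_B = f(L/D)(ρV²/2) = 5.406e+04 Pa.
ΔP_A/ΔP_B = 3.177e+05/5.406e+04 = 5.88.

ΔP_A/ΔP_B ≈ 5.88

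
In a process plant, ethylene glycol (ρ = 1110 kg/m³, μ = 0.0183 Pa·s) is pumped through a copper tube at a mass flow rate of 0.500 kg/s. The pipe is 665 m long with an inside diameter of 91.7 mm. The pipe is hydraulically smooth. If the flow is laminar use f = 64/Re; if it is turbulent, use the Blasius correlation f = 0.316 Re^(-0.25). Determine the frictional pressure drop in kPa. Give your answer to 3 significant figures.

A = πD²/4 = π(0.0917)²/4 = 0.006604 m²; mean velocity V = ṁ/(ρA) = 0.5/(1110 · 0.006604) = 0.06821 m/s.
Reynolds number Re = ρVD/μ = 1110 · 0.06821 · 0.0917 / 0.0183 = 379.4.
Re < 2300 → laminar flow, so f = 64/Re = 64/379.4 = 0.1687 (the turbulent correlation is not needed).
Darcy-Weisbach: ΔP = f(L/D)(ρV²/2) = 0.1687·(665/0.0917)·(1110·0.06821²/2) = 0.1687·7252·2.582 = 3159 Pa.
ΔP = 3159 Pa = 3.16 kPa.

ΔP ≈ 3.16 kPa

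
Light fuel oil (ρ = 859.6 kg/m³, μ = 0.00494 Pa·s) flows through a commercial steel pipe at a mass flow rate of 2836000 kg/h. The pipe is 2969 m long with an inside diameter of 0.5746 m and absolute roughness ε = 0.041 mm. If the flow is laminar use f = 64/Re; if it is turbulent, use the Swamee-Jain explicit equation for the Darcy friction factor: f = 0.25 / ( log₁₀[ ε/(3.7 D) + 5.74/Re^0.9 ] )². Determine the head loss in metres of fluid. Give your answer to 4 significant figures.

h_f ≈ 48.67 m

ṁ = 2836000 kg/h = 2836000/3600 = 787.8 kg/s.
A = πD²/4 = π(0.5746)²/4 = 0.2593 m²; mean velocity V = ṁ/(ρA) = 787.8/(859.6 · 0.2593) = 3.534 m/s.
Reynolds number Re = ρVD/μ = 859.6 · 3.534 · 0.5746 / 0.00494 = 3.534e+05.
Re > 4000 → turbulent. Relative roughness ε/D = 4.1e-05/0.5746 = 7.14e-05. Swamee-Jain: f = 0.25/(log₁₀[7.14e-05/3.7 + 5.74/3.534e+05^0.9])² = 0.25/(log₁₀[1.93e-05 + 5.83e-05])² = 0.25/(-4.11)² = 0.0148.
Darcy-Weisbach: ΔP = f(L/D)(ρV²/2) = 0.0148·(2969/0.5746)·(859.6·3.534²/2) = 0.0148·5167·5368 = 4.105e+05 Pa.
Head loss h_f = ΔP/(ρg) = 4.105e+05/(859.6·9.81) = 48.67 m.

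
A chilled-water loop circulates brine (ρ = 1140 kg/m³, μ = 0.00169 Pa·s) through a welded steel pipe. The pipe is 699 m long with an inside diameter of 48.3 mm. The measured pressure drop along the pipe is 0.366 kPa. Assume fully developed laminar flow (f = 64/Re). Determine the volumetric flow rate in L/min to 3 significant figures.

Q ≈ 2.48 L/min

For laminar flow, f = 64/Re with Re = ρVD/μ, so Darcy-Weisbach reduces to ΔP = 32μLV/D². Solving for V: V = ΔP·D²/(32μL) = 366·(0.0483)²/(32·0.00169·699) = 0.02259 m/s.
Check: Re = ρVD/μ = 1140·0.02259·0.0483/0.00169 = 735.9 < 2300, so the laminar assumption holds.
Q = V·A = 0.02259·(π/4·0.0483²) = 4.139e-05 m³/s = 2.48 L/min.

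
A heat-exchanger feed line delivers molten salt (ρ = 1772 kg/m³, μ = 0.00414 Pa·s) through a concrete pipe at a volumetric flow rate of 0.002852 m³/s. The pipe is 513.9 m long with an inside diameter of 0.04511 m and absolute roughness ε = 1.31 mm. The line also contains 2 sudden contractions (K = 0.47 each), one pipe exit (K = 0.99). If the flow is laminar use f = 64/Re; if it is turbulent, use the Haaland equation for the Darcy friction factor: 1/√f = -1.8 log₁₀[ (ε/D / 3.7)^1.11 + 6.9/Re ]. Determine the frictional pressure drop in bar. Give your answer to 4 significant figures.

ΔP ≈ 18.51 bar

Cross-sectional area A = πD²/4 = π(0.04511)²/4 = 0.001598 m²; mean velocity V = Q/A = 0.002852/0.001598 = 1.784 m/s.
Reynolds number Re = ρVD/μ = 1772 · 1.784 · 0.04511 / 0.00414 = 3.445e+04.
Re > 4000 → turbulent. Relative roughness ε/D = 0.00131/0.04511 = 0.029. Haaland: 1/√f = -1.8 log₁₀[(0.029/3.7)^1.11 + 6.9/3.445e+04] = -1.8 log₁₀[0.0046 + 0.0002] = 4.173, so f = 0.05743.
Total minor-loss coefficient ΣK = 2·0.47 + 1·0.99 = 1.93.
ΔP = [f·L/D + ΣK]·(ρV²/2) = [0.05743·513.9/0.04511 + 1.93]·(1772·1.784²/2) = [654.2 + 1.93]·2821 = 1.851e+06 Pa.
ΔP = 1.851e+06 Pa = 18.51 bar.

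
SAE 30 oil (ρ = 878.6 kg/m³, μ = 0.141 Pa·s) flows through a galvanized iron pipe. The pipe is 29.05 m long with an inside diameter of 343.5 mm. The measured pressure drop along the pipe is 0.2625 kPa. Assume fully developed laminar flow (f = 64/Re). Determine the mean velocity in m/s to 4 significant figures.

For laminar flow, f = 64/Re with Re = ρVD/μ, so Darcy-Weisbach reduces to ΔP = 32μLV/D². Solving for V: V = ΔP·D²/(32μL) = 262.5·(0.3435)²/(32·0.141·29.05) = 0.2363 m/s.
Check: Re = ρVD/μ = 878.6·0.2363·0.3435/0.141 = 505.8 < 2300, so the laminar assumption holds.

V ≈ 0.2363 m/s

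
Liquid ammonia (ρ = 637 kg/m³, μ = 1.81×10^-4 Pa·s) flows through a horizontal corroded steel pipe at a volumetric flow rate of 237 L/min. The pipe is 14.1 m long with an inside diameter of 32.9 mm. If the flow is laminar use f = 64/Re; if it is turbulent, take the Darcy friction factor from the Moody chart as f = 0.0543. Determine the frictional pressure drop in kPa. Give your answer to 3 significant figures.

ΔP ≈ 160 kPa

Q = 237 L/min = 237/60000 = 0.00395 m³/s.
Cross-sectional area A = πD²/4 = π(0.0329)²/4 = 0.0008501 m²; mean velocity V = Q/A = 0.00395/0.0008501 = 4.646 m/s.
Reynolds number Re = ρVD/μ = 637 · 4.646 · 0.0329 / 0.000181 = 5.38e+05.
Re > 4000 → turbulent; use the Moody-chart value f = 0.0543.
Darcy-Weisbach: ΔP = f(L/D)(ρV²/2) = 0.0543·(14.1/0.0329)·(637·4.646²/2) = 0.0543·428.6·6876 = 1.6e+05 Pa.
ΔP = 1.6e+05 Pa = 160 kPa.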